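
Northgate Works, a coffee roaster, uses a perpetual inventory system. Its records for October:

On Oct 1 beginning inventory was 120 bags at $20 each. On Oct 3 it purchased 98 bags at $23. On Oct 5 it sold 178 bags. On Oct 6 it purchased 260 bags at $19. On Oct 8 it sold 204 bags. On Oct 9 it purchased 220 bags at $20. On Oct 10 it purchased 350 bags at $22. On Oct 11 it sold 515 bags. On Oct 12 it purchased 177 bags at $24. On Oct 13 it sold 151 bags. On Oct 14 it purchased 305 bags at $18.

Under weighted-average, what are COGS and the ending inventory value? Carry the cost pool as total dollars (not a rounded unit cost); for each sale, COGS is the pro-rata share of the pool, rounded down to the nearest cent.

After Oct 1: 120 on hand, pool $2,400.00 (≈ $20.0000 each)
After Oct 3: 218 on hand, pool $4,654.00 (≈ $21.3486 each)
Oct 5, sell 178: 178/218 × $4,654.00 → $3,800.05
After Oct 6: 300 on hand, pool $5,793.95 (≈ $19.3132 each)
Oct 8, sell 204: 204/300 × $5,793.95 → $3,939.88
After Oct 9: 316 on hand, pool $6,254.07 (≈ $19.7914 each)
After Oct 10: 666 on hand, pool $13,954.07 (≈ $20.9521 each)
Oct 11, sell 515: 515/666 × $13,954.07 → $10,790.30
After Oct 12: 328 on hand, pool $7,411.77 (≈ $22.5969 each)
Oct 13, sell 151: 151/328 × $7,411.77 → $3,412.12
After Oct 14: 482 on hand, pool $9,489.65 (≈ $19.6881 each)
Total COGS = $3,800.05 + $3,939.88 + $10,790.30 + $3,412.12 = $21,942.35
Ending inventory (cost pool remaining) = $9,489.65

COGS = $21,942.35; ending inventory = $9,489.65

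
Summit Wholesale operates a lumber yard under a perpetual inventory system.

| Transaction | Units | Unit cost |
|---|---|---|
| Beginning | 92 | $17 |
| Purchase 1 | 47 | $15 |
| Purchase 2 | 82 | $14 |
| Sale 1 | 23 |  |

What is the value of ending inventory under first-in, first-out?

Sale 1 (23) [FIFO — oldest first]: 23 @ $17 = $391
Ending inventory: 69 @ $17 + 47 @ $15 + 82 @ $14 = $3,026

Ending inventory = $3,026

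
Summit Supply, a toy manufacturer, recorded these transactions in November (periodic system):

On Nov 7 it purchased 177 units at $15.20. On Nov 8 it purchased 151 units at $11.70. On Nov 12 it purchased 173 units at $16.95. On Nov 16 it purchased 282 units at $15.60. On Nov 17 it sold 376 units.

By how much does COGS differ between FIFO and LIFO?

FIFO COGS: 177 @ $15.20 + 151 @ $11.70 + 48 @ $16.95 = $5,270.70
LIFO COGS: 282 @ $15.60 + 94 @ $16.95 = $5,992.50
Difference = |$5,270.70 − $5,992.50| = $721.80

$721.80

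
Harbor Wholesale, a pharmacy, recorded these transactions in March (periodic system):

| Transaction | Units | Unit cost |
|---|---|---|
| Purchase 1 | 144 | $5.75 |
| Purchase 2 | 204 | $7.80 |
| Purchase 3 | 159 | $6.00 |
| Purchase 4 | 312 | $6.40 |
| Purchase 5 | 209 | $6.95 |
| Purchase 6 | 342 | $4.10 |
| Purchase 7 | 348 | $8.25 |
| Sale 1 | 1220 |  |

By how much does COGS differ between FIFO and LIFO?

$166.80

FIFO COGS: 144 @ $5.75 + 204 @ $7.80 + 159 @ $6.00 + 312 @ $6.40 + 209 @ $6.95 + 192 @ $4.10 = $7,609.75
LIFO COGS: 348 @ $8.25 + 342 @ $4.10 + 209 @ $6.95 + 312 @ $6.40 + 9 @ $6.00 = $7,776.55
Difference = |$7,609.75 − $7,776.55| = $166.80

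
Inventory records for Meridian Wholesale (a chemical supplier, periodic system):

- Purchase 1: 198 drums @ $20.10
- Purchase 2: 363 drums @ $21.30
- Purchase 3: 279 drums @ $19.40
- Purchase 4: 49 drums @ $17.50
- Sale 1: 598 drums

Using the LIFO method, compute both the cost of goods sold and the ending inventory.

COGS = $12,021.10; ending inventory = $5,960.70

Sale 1 (598) [LIFO — newest first]: 49 @ $17.50 + 279 @ $19.40 + 270 @ $21.30 = $12,021.10
Ending inventory: 198 @ $20.10 + 93 @ $21.30 = $5,960.70
Check: goods available $17,981.80 = COGS $12,021.10 + ending $5,960.70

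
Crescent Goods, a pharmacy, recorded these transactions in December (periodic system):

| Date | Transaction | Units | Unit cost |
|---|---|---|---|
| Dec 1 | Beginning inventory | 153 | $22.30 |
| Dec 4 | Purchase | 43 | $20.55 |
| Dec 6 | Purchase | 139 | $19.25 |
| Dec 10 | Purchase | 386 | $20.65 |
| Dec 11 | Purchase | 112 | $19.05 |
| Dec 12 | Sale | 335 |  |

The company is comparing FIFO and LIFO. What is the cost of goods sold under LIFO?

FIFO COGS: 153 @ $22.30 + 43 @ $20.55 + 139 @ $19.25 = $6,971.30
LIFO COGS: 112 @ $19.05 + 223 @ $20.65 = $6,738.55

COGS = $6,738.55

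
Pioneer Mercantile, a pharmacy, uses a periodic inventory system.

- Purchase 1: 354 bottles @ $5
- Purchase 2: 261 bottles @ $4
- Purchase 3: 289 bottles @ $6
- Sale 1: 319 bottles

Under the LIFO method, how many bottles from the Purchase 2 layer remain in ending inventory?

231

Sale 1 (319) [LIFO — newest first]: 289 @ $6 + 30 @ $4 = $1,854
Ending inventory: 354 @ $5 + 231 @ $4 = $2,694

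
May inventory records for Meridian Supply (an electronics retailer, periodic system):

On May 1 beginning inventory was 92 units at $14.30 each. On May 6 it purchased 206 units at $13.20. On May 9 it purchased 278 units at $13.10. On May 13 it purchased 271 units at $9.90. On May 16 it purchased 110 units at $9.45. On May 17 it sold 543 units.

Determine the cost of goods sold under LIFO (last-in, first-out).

COGS = $5,844.60

May 17, 543 sold [LIFO — newest first]: 110 @ $9.45 + 271 @ $9.90 + 162 @ $13.10 = $5,844.60
Ending inventory: 92 @ $14.30 + 206 @ $13.20 + 116 @ $13.10 = $5,554.40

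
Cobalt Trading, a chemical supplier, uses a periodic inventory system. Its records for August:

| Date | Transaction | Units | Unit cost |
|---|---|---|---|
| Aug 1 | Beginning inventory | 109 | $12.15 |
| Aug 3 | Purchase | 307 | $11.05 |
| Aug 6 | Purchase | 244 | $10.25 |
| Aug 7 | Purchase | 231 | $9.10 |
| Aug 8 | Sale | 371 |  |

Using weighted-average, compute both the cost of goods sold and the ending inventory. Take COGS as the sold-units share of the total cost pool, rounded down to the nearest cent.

COGS = $3,880.63; ending inventory = $5,439.17

Aug 8, sell 371: 371/891 × $9,319.80 → $3,880.63
Ending inventory (cost pool remaining) = $5,439.17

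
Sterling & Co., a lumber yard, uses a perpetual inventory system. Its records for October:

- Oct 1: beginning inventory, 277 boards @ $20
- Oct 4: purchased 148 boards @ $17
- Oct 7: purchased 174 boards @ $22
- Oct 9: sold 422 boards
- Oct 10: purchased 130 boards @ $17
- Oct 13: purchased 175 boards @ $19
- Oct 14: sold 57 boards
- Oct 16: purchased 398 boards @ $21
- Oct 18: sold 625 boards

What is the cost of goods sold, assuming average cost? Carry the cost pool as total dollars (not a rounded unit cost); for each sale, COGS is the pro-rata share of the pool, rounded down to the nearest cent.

After Oct 1: 277 on hand, pool $5,540.00 (≈ $20.0000 each)
After Oct 4: 425 on hand, pool $8,056.00 (≈ $18.9553 each)
After Oct 7: 599 on hand, pool $11,884.00 (≈ $19.8397 each)
Oct 9, sell 422: 422/599 × $11,884.00 → $8,372.36
After Oct 10: 307 on hand, pool $5,721.64 (≈ $18.6373 each)
After Oct 13: 482 on hand, pool $9,046.64 (≈ $18.7690 each)
Oct 14, sell 57: 57/482 × $9,046.64 → $1,069.83
After Oct 16: 823 on hand, pool $16,334.81 (≈ $19.8479 each)
Oct 18, sell 625: 625/823 × $16,334.81 → $12,404.92
Total COGS = $8,372.36 + $1,069.83 + $12,404.92 = $21,847.11
Ending inventory (cost pool remaining) = $3,929.89

COGS = $21,847.11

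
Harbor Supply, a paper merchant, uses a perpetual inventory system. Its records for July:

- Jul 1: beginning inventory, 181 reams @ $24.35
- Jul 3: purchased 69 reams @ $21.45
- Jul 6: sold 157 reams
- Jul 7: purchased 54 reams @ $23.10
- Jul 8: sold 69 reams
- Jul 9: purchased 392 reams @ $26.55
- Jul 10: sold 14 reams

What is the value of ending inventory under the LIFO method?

Ending inventory = $11,935.20

Jul 6, 157 sold [LIFO — newest first]: 69 @ $21.45 + 88 @ $24.35 = $3,622.85
Jul 8, 69 sold [LIFO — newest first]: 54 @ $23.10 + 15 @ $24.35 = $1,612.65
Jul 10, 14 sold [LIFO — newest first]: 14 @ $26.55 = $371.70
Total COGS = $3,622.85 + $1,612.65 + $371.70 = $5,607.20
Ending inventory: 78 @ $24.35 + 378 @ $26.55 = $11,935.20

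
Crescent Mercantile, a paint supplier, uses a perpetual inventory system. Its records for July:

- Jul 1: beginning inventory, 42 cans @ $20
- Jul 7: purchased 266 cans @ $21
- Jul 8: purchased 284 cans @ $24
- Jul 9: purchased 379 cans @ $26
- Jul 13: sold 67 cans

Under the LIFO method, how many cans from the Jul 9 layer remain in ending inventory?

312

Jul 13, 67 sold [LIFO — newest first]: 67 @ $26 = $1,742
Ending inventory: 42 @ $20 + 266 @ $21 + 284 @ $24 + 312 @ $26 = $21,354
Check: goods available $23,096 = COGS $1,742 + ending $21,354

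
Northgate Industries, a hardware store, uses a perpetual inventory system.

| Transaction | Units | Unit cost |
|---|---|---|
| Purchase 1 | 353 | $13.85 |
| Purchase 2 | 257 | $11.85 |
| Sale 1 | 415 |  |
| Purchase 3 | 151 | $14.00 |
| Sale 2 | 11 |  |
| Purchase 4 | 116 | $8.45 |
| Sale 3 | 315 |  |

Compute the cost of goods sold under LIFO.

Sale 1 (415) [LIFO — newest first]: 257 @ $11.85 + 158 @ $13.85 = $5,233.75
Sale 2 (11) [LIFO — newest first]: 11 @ $14.00 = $154.00
Sale 3 (315) [LIFO — newest first]: 116 @ $8.45 + 140 @ $14.00 + 59 @ $13.85 = $3,757.35
Total COGS = $5,233.75 + $154.00 + $3,757.35 = $9,145.10
Ending inventory: 136 @ $13.85 = $1,883.60

COGS = $9,145.10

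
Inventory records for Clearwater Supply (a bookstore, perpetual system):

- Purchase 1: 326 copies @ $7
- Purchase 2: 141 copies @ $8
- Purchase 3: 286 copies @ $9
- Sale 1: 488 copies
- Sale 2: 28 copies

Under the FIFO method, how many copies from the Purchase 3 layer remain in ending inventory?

Sale 1 (488) [FIFO — oldest first]: 326 @ $7 + 141 @ $8 + 21 @ $9 = $3,599
Sale 2 (28) [FIFO — oldest first]: 28 @ $9 = $252
Total COGS = $3,599 + $252 = $3,851
Ending inventory: 237 @ $9 = $2,133

237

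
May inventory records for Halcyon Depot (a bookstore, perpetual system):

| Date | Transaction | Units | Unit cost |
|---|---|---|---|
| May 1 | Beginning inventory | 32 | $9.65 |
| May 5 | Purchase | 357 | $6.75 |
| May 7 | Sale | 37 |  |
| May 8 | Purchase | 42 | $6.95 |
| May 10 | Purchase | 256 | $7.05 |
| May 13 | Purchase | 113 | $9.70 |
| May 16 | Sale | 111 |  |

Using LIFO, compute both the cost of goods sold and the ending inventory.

May 7, 37 sold [LIFO — newest first]: 37 @ $6.75 = $249.75
May 16, 111 sold [LIFO — newest first]: 111 @ $9.70 = $1,076.70
Total COGS = $249.75 + $1,076.70 = $1,326.45
Ending inventory: 32 @ $9.65 + 320 @ $6.75 + 42 @ $6.95 + 256 @ $7.05 + 2 @ $9.70 = $4,584.90

COGS = $1,326.45; ending inventory = $4,584.90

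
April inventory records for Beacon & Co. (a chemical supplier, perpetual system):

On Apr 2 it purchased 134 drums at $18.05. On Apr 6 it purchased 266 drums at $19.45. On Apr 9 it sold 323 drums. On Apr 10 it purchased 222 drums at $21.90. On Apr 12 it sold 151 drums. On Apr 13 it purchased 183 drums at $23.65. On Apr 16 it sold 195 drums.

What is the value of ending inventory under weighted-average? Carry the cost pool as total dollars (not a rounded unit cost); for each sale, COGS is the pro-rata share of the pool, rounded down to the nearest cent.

After Apr 2: 134 on hand, pool $2,418.70 (≈ $18.0500 each)
After Apr 6: 400 on hand, pool $7,592.40 (≈ $18.9810 each)
Apr 9, sell 323: 323/400 × $7,592.40 → $6,130.86
After Apr 10: 299 on hand, pool $6,323.34 (≈ $21.1483 each)
Apr 12, sell 151: 151/299 × $6,323.34 → $3,193.39
After Apr 13: 331 on hand, pool $7,457.90 (≈ $22.5314 each)
Apr 16, sell 195: 195/331 × $7,457.90 → $4,393.62
Total COGS = $6,130.86 + $3,193.39 + $4,393.62 = $13,717.87
Ending inventory (cost pool remaining) = $3,064.28
Check: goods available $16,782.15 = COGS $13,717.87 + ending $3,064.28

Ending inventory = $3,064.28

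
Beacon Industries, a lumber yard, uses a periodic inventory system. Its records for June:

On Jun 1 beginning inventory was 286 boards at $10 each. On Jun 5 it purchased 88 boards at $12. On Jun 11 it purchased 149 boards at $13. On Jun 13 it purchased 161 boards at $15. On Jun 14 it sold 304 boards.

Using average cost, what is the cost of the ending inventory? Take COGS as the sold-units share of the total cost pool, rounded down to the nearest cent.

Jun 14, sell 304: 304/684 × $8,268.00 → $3,674.66
Ending inventory (cost pool remaining) = $4,593.34

Ending inventory = $4,593.34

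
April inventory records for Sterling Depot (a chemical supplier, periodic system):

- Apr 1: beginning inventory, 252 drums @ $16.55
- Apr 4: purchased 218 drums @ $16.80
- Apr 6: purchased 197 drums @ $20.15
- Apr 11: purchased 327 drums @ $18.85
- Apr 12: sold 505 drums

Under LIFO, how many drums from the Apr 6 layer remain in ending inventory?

19

Apr 12, 505 sold [LIFO — newest first]: 327 @ $18.85 + 178 @ $20.15 = $9,750.65
Ending inventory: 252 @ $16.55 + 218 @ $16.80 + 19 @ $20.15 = $8,215.85
Check: goods available $17,966.50 = COGS $9,750.65 + ending $8,215.85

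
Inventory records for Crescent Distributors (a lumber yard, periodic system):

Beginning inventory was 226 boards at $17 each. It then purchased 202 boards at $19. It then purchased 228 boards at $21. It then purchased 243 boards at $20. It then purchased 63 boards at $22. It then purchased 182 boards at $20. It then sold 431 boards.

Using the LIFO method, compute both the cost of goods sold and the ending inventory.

COGS = $8,746; ending inventory = $13,608

Sale 1 (431) [LIFO — newest first]: 182 @ $20 + 63 @ $22 + 186 @ $20 = $8,746
Ending inventory: 226 @ $17 + 202 @ $19 + 228 @ $21 + 57 @ $20 = $13,608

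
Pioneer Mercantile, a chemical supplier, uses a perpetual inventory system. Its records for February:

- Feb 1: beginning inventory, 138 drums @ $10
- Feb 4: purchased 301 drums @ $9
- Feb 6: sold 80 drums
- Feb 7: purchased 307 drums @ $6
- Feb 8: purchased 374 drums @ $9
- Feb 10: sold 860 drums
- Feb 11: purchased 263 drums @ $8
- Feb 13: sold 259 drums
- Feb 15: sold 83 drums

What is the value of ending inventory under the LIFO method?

Feb 6, 80 sold [LIFO — newest first]: 80 @ $9 = $720
Feb 10, 860 sold [LIFO — newest first]: 374 @ $9 + 307 @ $6 + 179 @ $9 = $6,819
Feb 13, 259 sold [LIFO — newest first]: 259 @ $8 = $2,072
Feb 15, 83 sold [LIFO — newest first]: 4 @ $8 + 42 @ $9 + 37 @ $10 = $780
Total COGS = $720 + $6,819 + $2,072 + $780 = $10,391
Ending inventory: 101 @ $10 = $1,010
Check: goods available $11,401 = COGS $10,391 + ending $1,010

Ending inventory = $1,010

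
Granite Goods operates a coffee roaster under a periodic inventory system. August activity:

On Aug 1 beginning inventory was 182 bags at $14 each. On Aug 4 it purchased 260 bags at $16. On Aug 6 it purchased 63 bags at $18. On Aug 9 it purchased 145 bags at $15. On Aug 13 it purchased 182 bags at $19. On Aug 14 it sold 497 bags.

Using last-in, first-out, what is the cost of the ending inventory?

Ending inventory = $4,996

Aug 14, 497 sold [LIFO — newest first]: 182 @ $19 + 145 @ $15 + 63 @ $18 + 107 @ $16 = $8,479
Ending inventory: 182 @ $14 + 153 @ $16 = $4,996
Check: goods available $13,475 = COGS $8,479 + ending $4,996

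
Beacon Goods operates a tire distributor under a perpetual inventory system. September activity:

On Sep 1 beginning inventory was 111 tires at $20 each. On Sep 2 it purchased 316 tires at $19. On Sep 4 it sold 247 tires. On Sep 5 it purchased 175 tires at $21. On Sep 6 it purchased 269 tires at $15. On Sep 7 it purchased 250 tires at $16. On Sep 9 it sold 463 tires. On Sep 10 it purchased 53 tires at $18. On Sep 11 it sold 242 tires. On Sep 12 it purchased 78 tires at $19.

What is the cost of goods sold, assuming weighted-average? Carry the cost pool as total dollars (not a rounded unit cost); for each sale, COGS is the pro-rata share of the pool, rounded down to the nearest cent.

After Sep 1: 111 on hand, pool $2,220.00 (≈ $20.0000 each)
After Sep 2: 427 on hand, pool $8,224.00 (≈ $19.2600 each)
Sep 4, sell 247: 247/427 × $8,224.00 → $4,757.20
After Sep 5: 355 on hand, pool $7,141.80 (≈ $20.1177 each)
After Sep 6: 624 on hand, pool $11,176.80 (≈ $17.9115 each)
After Sep 7: 874 on hand, pool $15,176.80 (≈ $17.3648 each)
Sep 9, sell 463: 463/874 × $15,176.80 → $8,039.88
After Sep 10: 464 on hand, pool $8,090.92 (≈ $17.4373 each)
Sep 11, sell 242: 242/464 × $8,090.92 → $4,219.83
After Sep 12: 300 on hand, pool $5,353.09 (≈ $17.8436 each)
Total COGS = $4,757.20 + $8,039.88 + $4,219.83 = $17,016.91
Ending inventory (cost pool remaining) = $5,353.09

COGS = $17,016.91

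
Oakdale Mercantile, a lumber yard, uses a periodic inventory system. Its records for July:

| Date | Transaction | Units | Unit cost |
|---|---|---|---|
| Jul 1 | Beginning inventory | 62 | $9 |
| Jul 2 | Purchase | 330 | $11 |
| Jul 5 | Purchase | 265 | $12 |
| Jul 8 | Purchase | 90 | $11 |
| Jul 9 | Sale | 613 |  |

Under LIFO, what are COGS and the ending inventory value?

COGS = $7,008; ending inventory = $1,350

Jul 9, 613 sold [LIFO — newest first]: 90 @ $11 + 265 @ $12 + 258 @ $11 = $7,008
Ending inventory: 62 @ $9 + 72 @ $11 = $1,350
Check: goods available $8,358 = COGS $7,008 + ending $1,350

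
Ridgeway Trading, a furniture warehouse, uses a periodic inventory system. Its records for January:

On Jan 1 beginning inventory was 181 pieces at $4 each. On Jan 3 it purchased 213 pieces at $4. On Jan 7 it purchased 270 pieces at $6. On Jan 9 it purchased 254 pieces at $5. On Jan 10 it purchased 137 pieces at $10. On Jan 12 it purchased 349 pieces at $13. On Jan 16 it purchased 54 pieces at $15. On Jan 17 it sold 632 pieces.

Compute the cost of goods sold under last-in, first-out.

Jan 17, 632 sold [LIFO — newest first]: 54 @ $15 + 349 @ $13 + 137 @ $10 + 92 @ $5 = $7,177
Ending inventory: 181 @ $4 + 213 @ $4 + 270 @ $6 + 162 @ $5 = $4,006
Check: goods available $11,183 = COGS $7,177 + ending $4,006

COGS = $7,177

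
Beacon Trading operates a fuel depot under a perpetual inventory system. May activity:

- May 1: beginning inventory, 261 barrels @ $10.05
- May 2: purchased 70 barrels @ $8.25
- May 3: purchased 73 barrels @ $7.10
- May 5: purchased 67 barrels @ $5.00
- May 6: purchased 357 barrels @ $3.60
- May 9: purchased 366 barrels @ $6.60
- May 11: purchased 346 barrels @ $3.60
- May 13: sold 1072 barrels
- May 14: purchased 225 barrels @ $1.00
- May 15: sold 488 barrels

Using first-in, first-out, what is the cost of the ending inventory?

May 13, 1072 sold [FIFO — oldest first]: 261 @ $10.05 + 70 @ $8.25 + 73 @ $7.10 + 67 @ $5.00 + 357 @ $3.60 + 244 @ $6.60 = $6,949.45
May 15, 488 sold [FIFO — oldest first]: 122 @ $6.60 + 346 @ $3.60 + 20 @ $1.00 = $2,070.80
Total COGS = $6,949.45 + $2,070.80 = $9,020.25
Ending inventory: 205 @ $1.00 = $205.00

Ending inventory = $205.00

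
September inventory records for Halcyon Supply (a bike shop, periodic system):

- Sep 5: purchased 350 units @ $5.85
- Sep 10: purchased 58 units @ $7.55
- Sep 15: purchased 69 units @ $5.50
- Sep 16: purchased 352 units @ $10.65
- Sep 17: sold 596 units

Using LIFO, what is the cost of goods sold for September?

Sep 17, 596 sold [LIFO — newest first]: 352 @ $10.65 + 69 @ $5.50 + 58 @ $7.55 + 117 @ $5.85 = $5,250.65
Ending inventory: 233 @ $5.85 = $1,363.05

COGS = $5,250.65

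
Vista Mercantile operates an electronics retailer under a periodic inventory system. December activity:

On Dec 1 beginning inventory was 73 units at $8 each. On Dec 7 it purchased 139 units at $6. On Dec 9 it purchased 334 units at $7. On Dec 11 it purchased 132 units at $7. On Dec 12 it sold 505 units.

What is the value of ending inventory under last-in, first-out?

Ending inventory = $1,184

Dec 12, 505 sold [LIFO — newest first]: 132 @ $7 + 334 @ $7 + 39 @ $6 = $3,496
Ending inventory: 73 @ $8 + 100 @ $6 = $1,184
Check: goods available $4,680 = COGS $3,496 + ending $1,184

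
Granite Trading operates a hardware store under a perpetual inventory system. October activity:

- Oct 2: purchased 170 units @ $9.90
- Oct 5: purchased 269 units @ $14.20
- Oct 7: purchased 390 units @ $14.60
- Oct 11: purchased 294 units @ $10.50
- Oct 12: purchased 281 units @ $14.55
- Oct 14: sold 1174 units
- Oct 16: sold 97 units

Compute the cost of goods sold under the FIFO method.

COGS = $16,437.20

Oct 14, 1174 sold [FIFO — oldest first]: 170 @ $9.90 + 269 @ $14.20 + 390 @ $14.60 + 294 @ $10.50 + 51 @ $14.55 = $15,025.85
Oct 16, 97 sold [FIFO — oldest first]: 97 @ $14.55 = $1,411.35
Total COGS = $15,025.85 + $1,411.35 = $16,437.20
Ending inventory: 133 @ $14.55 = $1,935.15
Check: goods available $18,372.35 = COGS $16,437.20 + ending $1,935.15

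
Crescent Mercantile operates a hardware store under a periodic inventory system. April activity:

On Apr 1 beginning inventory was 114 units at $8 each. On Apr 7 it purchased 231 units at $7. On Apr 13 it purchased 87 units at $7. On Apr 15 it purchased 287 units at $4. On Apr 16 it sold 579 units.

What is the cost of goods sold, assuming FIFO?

Apr 16, 579 sold [FIFO — oldest first]: 114 @ $8 + 231 @ $7 + 87 @ $7 + 147 @ $4 = $3,726
Ending inventory: 140 @ $4 = $560
Check: goods available $4,286 = COGS $3,726 + ending $560

COGS = $3,726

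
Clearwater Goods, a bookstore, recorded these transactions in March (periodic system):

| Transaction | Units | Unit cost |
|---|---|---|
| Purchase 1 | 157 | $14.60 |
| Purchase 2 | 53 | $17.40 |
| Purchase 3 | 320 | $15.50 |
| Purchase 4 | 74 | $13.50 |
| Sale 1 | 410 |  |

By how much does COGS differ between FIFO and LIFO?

$77.00

FIFO COGS: 157 @ $14.60 + 53 @ $17.40 + 200 @ $15.50 = $6,314.40
LIFO COGS: 74 @ $13.50 + 320 @ $15.50 + 16 @ $17.40 = $6,237.40
Difference = |$6,314.40 − $6,237.40| = $77.00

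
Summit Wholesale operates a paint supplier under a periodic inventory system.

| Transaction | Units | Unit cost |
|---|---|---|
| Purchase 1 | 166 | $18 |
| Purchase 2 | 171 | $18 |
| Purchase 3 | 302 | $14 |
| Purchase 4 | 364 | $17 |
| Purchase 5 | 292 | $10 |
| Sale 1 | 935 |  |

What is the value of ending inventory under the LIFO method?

Ending inventory = $6,388

Sale 1 (935) [LIFO — newest first]: 292 @ $10 + 364 @ $17 + 279 @ $14 = $13,014
Ending inventory: 166 @ $18 + 171 @ $18 + 23 @ $14 = $6,388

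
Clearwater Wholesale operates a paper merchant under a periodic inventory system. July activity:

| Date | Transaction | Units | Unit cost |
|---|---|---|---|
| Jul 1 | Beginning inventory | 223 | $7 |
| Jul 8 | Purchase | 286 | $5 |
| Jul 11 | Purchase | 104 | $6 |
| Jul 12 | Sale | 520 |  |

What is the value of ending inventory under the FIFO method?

Ending inventory = $558

Jul 12, 520 sold [FIFO — oldest first]: 223 @ $7 + 286 @ $5 + 11 @ $6 = $3,057
Ending inventory: 93 @ $6 = $558
Check: goods available $3,615 = COGS $3,057 + ending $558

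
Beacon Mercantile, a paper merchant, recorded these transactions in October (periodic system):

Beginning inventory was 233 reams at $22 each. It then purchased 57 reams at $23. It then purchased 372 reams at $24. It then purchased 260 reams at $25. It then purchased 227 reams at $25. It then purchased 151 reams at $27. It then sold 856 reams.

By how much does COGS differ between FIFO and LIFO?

FIFO COGS: 233 @ $22 + 57 @ $23 + 372 @ $24 + 194 @ $25 = $20,215
LIFO COGS: 151 @ $27 + 227 @ $25 + 260 @ $25 + 218 @ $24 = $21,484
Difference = |$20,215 − $21,484| = $1,269

$1,269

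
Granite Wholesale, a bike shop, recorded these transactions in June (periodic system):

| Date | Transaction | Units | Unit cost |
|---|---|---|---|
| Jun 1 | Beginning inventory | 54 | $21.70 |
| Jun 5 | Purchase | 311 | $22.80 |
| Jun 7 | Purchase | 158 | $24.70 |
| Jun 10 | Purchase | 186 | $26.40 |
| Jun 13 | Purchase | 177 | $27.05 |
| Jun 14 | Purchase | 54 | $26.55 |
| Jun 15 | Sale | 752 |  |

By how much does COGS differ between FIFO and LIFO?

$831.40

FIFO COGS: 54 @ $21.70 + 311 @ $22.80 + 158 @ $24.70 + 186 @ $26.40 + 43 @ $27.05 = $18,238.75
LIFO COGS: 54 @ $26.55 + 177 @ $27.05 + 186 @ $26.40 + 158 @ $24.70 + 177 @ $22.80 = $19,070.15
Difference = |$18,238.75 − $19,070.15| = $831.40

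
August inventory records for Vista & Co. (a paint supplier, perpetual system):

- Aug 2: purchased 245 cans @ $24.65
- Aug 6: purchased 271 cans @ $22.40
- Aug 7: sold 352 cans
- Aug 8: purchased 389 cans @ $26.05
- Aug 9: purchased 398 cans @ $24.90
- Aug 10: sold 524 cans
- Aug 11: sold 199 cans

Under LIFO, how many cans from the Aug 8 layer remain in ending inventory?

64

Aug 7, 352 sold [LIFO — newest first]: 271 @ $22.40 + 81 @ $24.65 = $8,067.05
Aug 10, 524 sold [LIFO — newest first]: 398 @ $24.90 + 126 @ $26.05 = $13,192.50
Aug 11, 199 sold [LIFO — newest first]: 199 @ $26.05 = $5,183.95
Total COGS = $8,067.05 + $13,192.50 + $5,183.95 = $26,443.50
Ending inventory: 164 @ $24.65 + 64 @ $26.05 = $5,709.80
Check: goods available $32,153.30 = COGS $26,443.50 + ending $5,709.80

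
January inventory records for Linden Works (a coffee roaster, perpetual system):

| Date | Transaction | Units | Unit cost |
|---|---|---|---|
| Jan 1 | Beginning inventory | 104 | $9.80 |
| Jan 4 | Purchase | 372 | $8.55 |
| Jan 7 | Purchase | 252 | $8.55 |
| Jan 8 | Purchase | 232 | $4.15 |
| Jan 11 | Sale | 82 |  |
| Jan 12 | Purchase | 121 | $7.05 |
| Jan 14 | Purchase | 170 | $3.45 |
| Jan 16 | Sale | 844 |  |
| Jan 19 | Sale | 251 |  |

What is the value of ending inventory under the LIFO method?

Ending inventory = $725.20

Jan 11, 82 sold [LIFO — newest first]: 82 @ $4.15 = $340.30
Jan 16, 844 sold [LIFO — newest first]: 170 @ $3.45 + 121 @ $7.05 + 150 @ $4.15 + 252 @ $8.55 + 151 @ $8.55 = $5,507.70
Jan 19, 251 sold [LIFO — newest first]: 221 @ $8.55 + 30 @ $9.80 = $2,183.55
Total COGS = $340.30 + $5,507.70 + $2,183.55 = $8,031.55
Ending inventory: 74 @ $9.80 = $725.20
Check: goods available $8,756.75 = COGS $8,031.55 + ending $725.20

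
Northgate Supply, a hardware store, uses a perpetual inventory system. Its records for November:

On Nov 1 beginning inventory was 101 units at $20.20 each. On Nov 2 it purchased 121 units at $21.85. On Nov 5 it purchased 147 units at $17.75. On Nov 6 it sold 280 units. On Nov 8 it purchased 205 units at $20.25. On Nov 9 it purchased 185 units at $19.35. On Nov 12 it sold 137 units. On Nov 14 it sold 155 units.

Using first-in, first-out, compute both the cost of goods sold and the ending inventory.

COGS = $11,404.05; ending inventory = $3,620.25

Nov 6, 280 sold [FIFO — oldest first]: 101 @ $20.20 + 121 @ $21.85 + 58 @ $17.75 = $5,713.55
Nov 12, 137 sold [FIFO — oldest first]: 89 @ $17.75 + 48 @ $20.25 = $2,551.75
Nov 14, 155 sold [FIFO — oldest first]: 155 @ $20.25 = $3,138.75
Total COGS = $5,713.55 + $2,551.75 + $3,138.75 = $11,404.05
Ending inventory: 2 @ $20.25 + 185 @ $19.35 = $3,620.25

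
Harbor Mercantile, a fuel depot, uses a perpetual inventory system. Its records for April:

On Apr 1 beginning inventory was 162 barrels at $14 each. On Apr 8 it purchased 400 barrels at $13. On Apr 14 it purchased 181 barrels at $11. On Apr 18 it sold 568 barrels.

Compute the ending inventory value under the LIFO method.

Ending inventory = $2,437

Apr 18, 568 sold [LIFO — newest first]: 181 @ $11 + 387 @ $13 = $7,022
Ending inventory: 162 @ $14 + 13 @ $13 = $2,437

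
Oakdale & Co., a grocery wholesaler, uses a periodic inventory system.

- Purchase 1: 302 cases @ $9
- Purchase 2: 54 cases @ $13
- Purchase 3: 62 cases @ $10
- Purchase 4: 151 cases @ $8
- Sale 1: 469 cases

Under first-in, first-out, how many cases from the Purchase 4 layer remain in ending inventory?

100

Sale 1 (469) [FIFO — oldest first]: 302 @ $9 + 54 @ $13 + 62 @ $10 + 51 @ $8 = $4,448
Ending inventory: 100 @ $8 = $800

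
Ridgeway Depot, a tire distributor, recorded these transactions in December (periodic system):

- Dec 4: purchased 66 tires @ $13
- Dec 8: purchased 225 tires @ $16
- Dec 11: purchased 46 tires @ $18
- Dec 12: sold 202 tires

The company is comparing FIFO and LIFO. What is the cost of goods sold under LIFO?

COGS = $3,324

FIFO COGS: 66 @ $13 + 136 @ $16 = $3,034
LIFO COGS: 46 @ $18 + 156 @ $16 = $3,324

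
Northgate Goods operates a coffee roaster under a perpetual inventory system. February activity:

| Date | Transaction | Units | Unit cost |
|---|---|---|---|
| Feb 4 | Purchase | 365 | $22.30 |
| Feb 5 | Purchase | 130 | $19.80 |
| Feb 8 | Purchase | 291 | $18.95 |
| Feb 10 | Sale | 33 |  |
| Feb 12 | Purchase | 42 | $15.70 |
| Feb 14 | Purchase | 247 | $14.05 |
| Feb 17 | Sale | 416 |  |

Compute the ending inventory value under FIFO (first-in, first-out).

Ending inventory = $10,555.00

Feb 10, 33 sold [FIFO — oldest first]: 33 @ $22.30 = $735.90
Feb 17, 416 sold [FIFO — oldest first]: 332 @ $22.30 + 84 @ $19.80 = $9,066.80
Total COGS = $735.90 + $9,066.80 = $9,802.70
Ending inventory: 46 @ $19.80 + 291 @ $18.95 + 42 @ $15.70 + 247 @ $14.05 = $10,555.00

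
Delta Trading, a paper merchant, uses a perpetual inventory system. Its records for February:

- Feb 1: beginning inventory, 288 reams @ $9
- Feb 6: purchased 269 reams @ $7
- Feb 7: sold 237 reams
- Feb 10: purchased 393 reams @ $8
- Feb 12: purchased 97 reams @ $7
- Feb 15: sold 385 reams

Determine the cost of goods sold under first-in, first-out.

COGS = $4,995

Feb 7, 237 sold [FIFO — oldest first]: 237 @ $9 = $2,133
Feb 15, 385 sold [FIFO — oldest first]: 51 @ $9 + 269 @ $7 + 65 @ $8 = $2,862
Total COGS = $2,133 + $2,862 = $4,995
Ending inventory: 328 @ $8 + 97 @ $7 = $3,303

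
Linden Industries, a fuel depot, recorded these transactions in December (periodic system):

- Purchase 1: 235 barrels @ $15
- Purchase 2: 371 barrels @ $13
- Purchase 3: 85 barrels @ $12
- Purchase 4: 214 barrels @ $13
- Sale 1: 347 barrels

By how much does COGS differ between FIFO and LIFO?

FIFO COGS: 235 @ $15 + 112 @ $13 = $4,981
LIFO COGS: 214 @ $13 + 85 @ $12 + 48 @ $13 = $4,426
Difference = |$4,981 − $4,426| = $555

$555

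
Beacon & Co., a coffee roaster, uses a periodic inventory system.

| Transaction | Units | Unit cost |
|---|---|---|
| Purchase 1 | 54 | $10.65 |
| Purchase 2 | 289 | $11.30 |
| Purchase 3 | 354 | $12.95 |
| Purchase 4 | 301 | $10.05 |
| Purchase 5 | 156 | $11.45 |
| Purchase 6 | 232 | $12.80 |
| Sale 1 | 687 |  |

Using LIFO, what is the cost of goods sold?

COGS = $7,760.75

Sale 1 (687) [LIFO — newest first]: 232 @ $12.80 + 156 @ $11.45 + 299 @ $10.05 = $7,760.75
Ending inventory: 54 @ $10.65 + 289 @ $11.30 + 354 @ $12.95 + 2 @ $10.05 = $8,445.20
Check: goods available $16,205.95 = COGS $7,760.75 + ending $8,445.20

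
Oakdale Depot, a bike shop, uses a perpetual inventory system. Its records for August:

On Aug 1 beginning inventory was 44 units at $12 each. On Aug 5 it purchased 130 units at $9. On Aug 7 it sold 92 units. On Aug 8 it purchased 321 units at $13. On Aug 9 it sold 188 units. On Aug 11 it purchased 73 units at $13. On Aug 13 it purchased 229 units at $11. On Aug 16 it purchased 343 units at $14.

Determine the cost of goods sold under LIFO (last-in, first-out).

Aug 7, 92 sold [LIFO — newest first]: 92 @ $9 = $828
Aug 9, 188 sold [LIFO — newest first]: 188 @ $13 = $2,444
Total COGS = $828 + $2,444 = $3,272
Ending inventory: 44 @ $12 + 38 @ $9 + 133 @ $13 + 73 @ $13 + 229 @ $11 + 343 @ $14 = $10,869

COGS = $3,272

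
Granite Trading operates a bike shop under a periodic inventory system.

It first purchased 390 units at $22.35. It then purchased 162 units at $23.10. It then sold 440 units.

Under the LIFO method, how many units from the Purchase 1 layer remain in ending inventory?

112

Sale 1 (440) [LIFO — newest first]: 162 @ $23.10 + 278 @ $22.35 = $9,955.50
Ending inventory: 112 @ $22.35 = $2,503.20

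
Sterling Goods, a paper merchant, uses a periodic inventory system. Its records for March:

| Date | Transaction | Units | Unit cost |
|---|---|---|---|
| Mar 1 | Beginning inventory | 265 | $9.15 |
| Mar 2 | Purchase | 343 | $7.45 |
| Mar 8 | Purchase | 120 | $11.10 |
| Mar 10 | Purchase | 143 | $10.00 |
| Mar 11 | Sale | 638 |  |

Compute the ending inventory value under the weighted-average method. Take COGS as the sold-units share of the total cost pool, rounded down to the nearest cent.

Ending inventory = $2,071.08

Mar 11, sell 638: 638/871 × $7,742.10 → $5,671.02
Ending inventory (cost pool remaining) = $2,071.08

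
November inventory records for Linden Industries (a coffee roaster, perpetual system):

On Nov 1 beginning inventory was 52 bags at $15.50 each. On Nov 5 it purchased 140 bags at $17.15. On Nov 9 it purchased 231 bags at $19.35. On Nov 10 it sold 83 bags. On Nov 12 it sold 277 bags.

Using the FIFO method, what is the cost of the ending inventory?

Ending inventory = $1,219.05

Nov 10, 83 sold [FIFO — oldest first]: 52 @ $15.50 + 31 @ $17.15 = $1,337.65
Nov 12, 277 sold [FIFO — oldest first]: 109 @ $17.15 + 168 @ $19.35 = $5,120.15
Total COGS = $1,337.65 + $5,120.15 = $6,457.80
Ending inventory: 63 @ $19.35 = $1,219.05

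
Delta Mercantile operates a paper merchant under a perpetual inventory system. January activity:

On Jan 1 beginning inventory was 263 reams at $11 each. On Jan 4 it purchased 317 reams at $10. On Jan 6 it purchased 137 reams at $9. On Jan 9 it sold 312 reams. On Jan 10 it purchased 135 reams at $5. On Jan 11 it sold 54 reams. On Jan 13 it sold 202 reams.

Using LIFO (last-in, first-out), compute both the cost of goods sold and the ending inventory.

Jan 9, 312 sold [LIFO — newest first]: 137 @ $9 + 175 @ $10 = $2,983
Jan 11, 54 sold [LIFO — newest first]: 54 @ $5 = $270
Jan 13, 202 sold [LIFO — newest first]: 81 @ $5 + 121 @ $10 = $1,615
Total COGS = $2,983 + $270 + $1,615 = $4,868
Ending inventory: 263 @ $11 + 21 @ $10 = $3,103
Check: goods available $7,971 = COGS $4,868 + ending $3,103

COGS = $4,868; ending inventory = $3,103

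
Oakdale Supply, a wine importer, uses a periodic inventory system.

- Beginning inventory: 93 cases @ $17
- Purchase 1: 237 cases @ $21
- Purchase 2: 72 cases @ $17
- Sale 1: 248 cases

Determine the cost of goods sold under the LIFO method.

COGS = $4,920

Sale 1 (248) [LIFO — newest first]: 72 @ $17 + 176 @ $21 = $4,920
Ending inventory: 93 @ $17 + 61 @ $21 = $2,862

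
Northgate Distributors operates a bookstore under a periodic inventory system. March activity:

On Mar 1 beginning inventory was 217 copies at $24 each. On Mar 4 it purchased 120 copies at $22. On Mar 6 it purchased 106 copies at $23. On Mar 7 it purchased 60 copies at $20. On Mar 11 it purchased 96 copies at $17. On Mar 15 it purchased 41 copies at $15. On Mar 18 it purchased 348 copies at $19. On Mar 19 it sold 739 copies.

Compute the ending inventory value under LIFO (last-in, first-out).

Ending inventory = $5,912

Mar 19, 739 sold [LIFO — newest first]: 348 @ $19 + 41 @ $15 + 96 @ $17 + 60 @ $20 + 106 @ $23 + 88 @ $22 = $14,433
Ending inventory: 217 @ $24 + 32 @ $22 = $5,912
Check: goods available $20,345 = COGS $14,433 + ending $5,912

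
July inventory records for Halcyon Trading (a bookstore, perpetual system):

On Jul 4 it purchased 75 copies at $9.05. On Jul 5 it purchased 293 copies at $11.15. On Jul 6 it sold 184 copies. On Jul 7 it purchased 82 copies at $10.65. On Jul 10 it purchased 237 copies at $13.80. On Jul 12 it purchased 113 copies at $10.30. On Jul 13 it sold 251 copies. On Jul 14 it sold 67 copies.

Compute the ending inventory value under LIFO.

Ending inventory = $3,209.00

Jul 6, 184 sold [LIFO — newest first]: 184 @ $11.15 = $2,051.60
Jul 13, 251 sold [LIFO — newest first]: 113 @ $10.30 + 138 @ $13.80 = $3,068.30
Jul 14, 67 sold [LIFO — newest first]: 67 @ $13.80 = $924.60
Total COGS = $2,051.60 + $3,068.30 + $924.60 = $6,044.50
Ending inventory: 75 @ $9.05 + 109 @ $11.15 + 82 @ $10.65 + 32 @ $13.80 = $3,209.00
Check: goods available $9,253.50 = COGS $6,044.50 + ending $3,209.00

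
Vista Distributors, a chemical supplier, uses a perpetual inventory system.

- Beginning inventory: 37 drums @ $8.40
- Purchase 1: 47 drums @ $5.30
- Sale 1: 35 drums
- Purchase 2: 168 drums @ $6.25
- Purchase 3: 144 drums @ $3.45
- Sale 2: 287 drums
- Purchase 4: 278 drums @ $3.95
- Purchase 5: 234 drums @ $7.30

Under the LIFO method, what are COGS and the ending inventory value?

Sale 1 (35) [LIFO — newest first]: 35 @ $5.30 = $185.50
Sale 2 (287) [LIFO — newest first]: 144 @ $3.45 + 143 @ $6.25 = $1,390.55
Total COGS = $185.50 + $1,390.55 = $1,576.05
Ending inventory: 37 @ $8.40 + 12 @ $5.30 + 25 @ $6.25 + 278 @ $3.95 + 234 @ $7.30 = $3,336.95
Check: goods available $4,913.00 = COGS $1,576.05 + ending $3,336.95

COGS = $1,576.05; ending inventory = $3,336.95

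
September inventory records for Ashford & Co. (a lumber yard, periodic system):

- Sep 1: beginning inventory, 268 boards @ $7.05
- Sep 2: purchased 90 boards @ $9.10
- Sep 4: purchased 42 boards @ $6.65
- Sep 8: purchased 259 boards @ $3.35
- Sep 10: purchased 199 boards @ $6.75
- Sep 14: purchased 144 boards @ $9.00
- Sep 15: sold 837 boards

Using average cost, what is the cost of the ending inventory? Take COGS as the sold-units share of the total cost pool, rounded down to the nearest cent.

Sep 15, sell 837: 837/1002 × $6,494.60 → $5,425.12
Ending inventory (cost pool remaining) = $1,069.48

Ending inventory = $1,069.48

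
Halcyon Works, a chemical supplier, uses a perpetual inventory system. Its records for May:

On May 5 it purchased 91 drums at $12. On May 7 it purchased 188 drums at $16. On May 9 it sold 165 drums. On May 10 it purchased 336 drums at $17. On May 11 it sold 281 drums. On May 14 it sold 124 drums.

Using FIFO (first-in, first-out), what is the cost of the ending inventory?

Ending inventory = $765

May 9, 165 sold [FIFO — oldest first]: 91 @ $12 + 74 @ $16 = $2,276
May 11, 281 sold [FIFO — oldest first]: 114 @ $16 + 167 @ $17 = $4,663
May 14, 124 sold [FIFO — oldest first]: 124 @ $17 = $2,108
Total COGS = $2,276 + $4,663 + $2,108 = $9,047
Ending inventory: 45 @ $17 = $765
Check: goods available $9,812 = COGS $9,047 + ending $765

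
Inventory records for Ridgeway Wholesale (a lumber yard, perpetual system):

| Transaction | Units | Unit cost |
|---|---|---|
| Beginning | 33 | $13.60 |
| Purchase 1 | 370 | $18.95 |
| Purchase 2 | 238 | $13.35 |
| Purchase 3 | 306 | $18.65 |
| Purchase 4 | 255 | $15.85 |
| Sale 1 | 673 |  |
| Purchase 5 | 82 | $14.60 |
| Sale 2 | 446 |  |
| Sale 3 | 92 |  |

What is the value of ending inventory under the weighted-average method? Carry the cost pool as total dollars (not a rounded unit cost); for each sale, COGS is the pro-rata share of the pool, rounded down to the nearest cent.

Ending inventory = $1,214.99

After Beginning: 33 on hand, pool $448.80 (≈ $13.6000 each)
After Purchase 1: 403 on hand, pool $7,460.30 (≈ $18.5119 each)
After Purchase 2: 641 on hand, pool $10,637.60 (≈ $16.5953 each)
After Purchase 3: 947 on hand, pool $16,344.50 (≈ $17.2592 each)
After Purchase 4: 1202 on hand, pool $20,386.25 (≈ $16.9603 each)
Sale 1, sell 673: 673/1202 × $20,386.25 → $11,414.26
After Purchase 5: 611 on hand, pool $10,169.19 (≈ $16.6435 each)
Sale 2, sell 446: 446/611 × $10,169.19 → $7,423.00
Sale 3, sell 92: 92/165 × $2,746.19 → $1,531.20
Total COGS = $11,414.26 + $7,423.00 + $1,531.20 = $20,368.46
Ending inventory (cost pool remaining) = $1,214.99
Check: goods available $21,583.45 = COGS $20,368.46 + ending $1,214.99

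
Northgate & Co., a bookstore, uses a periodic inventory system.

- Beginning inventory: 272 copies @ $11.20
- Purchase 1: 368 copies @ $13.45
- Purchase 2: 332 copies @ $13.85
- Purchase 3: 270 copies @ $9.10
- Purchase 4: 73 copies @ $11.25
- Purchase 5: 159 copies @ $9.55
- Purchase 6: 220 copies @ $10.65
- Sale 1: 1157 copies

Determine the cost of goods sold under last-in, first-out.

Sale 1 (1157) [LIFO — newest first]: 220 @ $10.65 + 159 @ $9.55 + 73 @ $11.25 + 270 @ $9.10 + 332 @ $13.85 + 103 @ $13.45 = $13,123.25
Ending inventory: 272 @ $11.20 + 265 @ $13.45 = $6,610.65
Check: goods available $19,733.90 = COGS $13,123.25 + ending $6,610.65

COGS = $13,123.25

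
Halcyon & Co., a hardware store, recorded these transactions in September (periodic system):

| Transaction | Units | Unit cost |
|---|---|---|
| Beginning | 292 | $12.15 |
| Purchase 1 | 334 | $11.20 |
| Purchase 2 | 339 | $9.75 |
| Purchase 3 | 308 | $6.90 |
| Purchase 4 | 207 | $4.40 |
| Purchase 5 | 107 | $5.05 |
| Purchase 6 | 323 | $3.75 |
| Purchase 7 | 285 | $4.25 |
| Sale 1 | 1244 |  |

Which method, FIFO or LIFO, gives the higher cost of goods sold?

FIFO

FIFO COGS: 292 @ $12.15 + 334 @ $11.20 + 339 @ $9.75 + 279 @ $6.90 = $12,518.95
LIFO COGS: 285 @ $4.25 + 323 @ $3.75 + 107 @ $5.05 + 207 @ $4.40 + 308 @ $6.90 + 14 @ $9.75 = $6,135.35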